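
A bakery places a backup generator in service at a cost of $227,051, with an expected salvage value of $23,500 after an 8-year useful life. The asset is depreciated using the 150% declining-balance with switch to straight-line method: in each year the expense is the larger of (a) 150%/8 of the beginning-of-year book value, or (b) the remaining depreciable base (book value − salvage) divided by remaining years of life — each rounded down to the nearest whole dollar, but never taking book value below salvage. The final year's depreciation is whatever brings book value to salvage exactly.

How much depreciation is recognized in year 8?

$18,863

Depreciable base = $227,051 − $23,500 = $203,551.
Year 1: DB = ⌊$227,051 × 150%/8⌋ = $42,572; SL = ⌊$203,551/8⌋ = $25,443 → take DB $42,572. Book value $184,479.
Year 2: DB = ⌊$184,479 × 150%/8⌋ = $34,589; SL = ⌊$160,979/7⌋ = $22,997 → take DB $34,589. Book value $149,890.
Year 3: DB = ⌊$149,890 × 150%/8⌋ = $28,104; SL = ⌊$126,390/6⌋ = $21,065 → take DB $28,104. Book value $121,786.
Year 4: DB = ⌊$121,786 × 150%/8⌋ = $22,834; SL = ⌊$98,286/5⌋ = $19,657 → take DB $22,834. Book value $98,952.
Year 5: DB = ⌊$98,952 × 150%/8⌋ = $18,553; SL = ⌊$75,452/4⌋ = $18,863 → take SL $18,863. Book value $80,089.
Year 6: DB = ⌊$80,089 × 150%/8⌋ = $15,016; SL = ⌊$56,589/3⌋ = $18,863 → take SL $18,863. Book value $61,226.
Year 7: DB = ⌊$61,226 × 150%/8⌋ = $11,479; SL = ⌊$37,726/2⌋ = $18,863 → take SL $18,863. Book value $42,363.
Year 8 (final): $42,363 − $23,500 = $18,863. Book value $23,500.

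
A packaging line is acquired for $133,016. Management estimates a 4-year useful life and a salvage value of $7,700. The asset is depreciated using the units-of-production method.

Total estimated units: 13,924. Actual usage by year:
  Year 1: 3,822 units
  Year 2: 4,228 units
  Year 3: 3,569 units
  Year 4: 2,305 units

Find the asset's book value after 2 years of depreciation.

$60,566

Depreciable base = $133,016 − $7,700 = $125,316.
Rate = $125,316 / 13,924 units = $9 per unit.
Year 1: 3,822 × $9 = $34,398. Book value $98,618.
Year 2: 4,228 × $9 = $38,052. Book value $60,566.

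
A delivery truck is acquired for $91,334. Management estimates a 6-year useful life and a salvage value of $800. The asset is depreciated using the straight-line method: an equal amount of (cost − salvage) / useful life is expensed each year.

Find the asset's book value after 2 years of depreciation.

Depreciable base = $91,334 − $800 = $90,534.
Annual expense = $90,534 / 6 = $15,089.
End of year 1: book value $76,245.
End of year 2: book value $61,156.

$61,156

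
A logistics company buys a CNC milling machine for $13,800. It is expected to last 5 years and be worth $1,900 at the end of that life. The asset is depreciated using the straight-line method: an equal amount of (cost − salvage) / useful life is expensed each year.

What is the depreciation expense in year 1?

$2,380

Depreciable base = $13,800 − $1,900 = $11,900.
Annual expense = $11,900 / 5 = $2,380.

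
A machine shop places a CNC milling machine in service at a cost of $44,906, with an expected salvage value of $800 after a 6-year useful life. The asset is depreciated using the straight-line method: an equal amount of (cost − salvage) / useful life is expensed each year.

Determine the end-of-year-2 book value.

$30,204

Depreciable base = $44,906 − $800 = $44,106.
Annual expense = $44,106 / 6 = $7,351.
End of year 1: book value $37,555.
End of year 2: book value $30,204.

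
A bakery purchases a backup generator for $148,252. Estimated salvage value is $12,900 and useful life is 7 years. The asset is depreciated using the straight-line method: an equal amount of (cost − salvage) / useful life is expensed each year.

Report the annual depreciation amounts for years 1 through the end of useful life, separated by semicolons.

Depreciable base = $148,252 − $12,900 = $135,352.
Annual expense = $135,352 / 7 = $19,336.
End of year 1: book value $128,916.
End of year 2: book value $109,580.
End of year 3: book value $90,244.
End of year 4: book value $70,908.
End of year 5: book value $51,572.
End of year 6: book value $32,236.
End of year 7: book value $12,900.

$19,336; $19,336; $19,336; $19,336; $19,336; $19,336; $19,336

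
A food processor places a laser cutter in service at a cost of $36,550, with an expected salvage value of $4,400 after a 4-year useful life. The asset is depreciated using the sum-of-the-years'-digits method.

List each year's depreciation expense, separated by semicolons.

Depreciable base = $36,550 − $4,400 = $32,150.
Sum of the years' digits = 4+3+2+1 = 10.
Year 1: $32,150 × 4/10 = $12,860. Book value $23,690.
Year 2: $32,150 × 3/10 = $9,645. Book value $14,045.
Year 3: $32,150 × 2/10 = $6,430. Book value $7,615.
Year 4: $32,150 × 1/10 = $3,215. Book value $4,400.

$12,860; $9,645; $6,430; $3,215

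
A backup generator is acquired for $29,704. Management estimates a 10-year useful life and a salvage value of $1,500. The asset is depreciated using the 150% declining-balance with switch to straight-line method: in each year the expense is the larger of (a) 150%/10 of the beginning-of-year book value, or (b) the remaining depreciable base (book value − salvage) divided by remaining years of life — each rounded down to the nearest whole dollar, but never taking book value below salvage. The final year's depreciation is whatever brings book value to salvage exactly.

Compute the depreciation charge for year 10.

Depreciable base = $29,704 − $1,500 = $28,204.
Year 1: DB = ⌊$29,704 × 150%/10⌋ = $4,455; SL = ⌊$28,204/10⌋ = $2,820 → take DB $4,455. Book value $25,249.
Year 2: DB = ⌊$25,249 × 150%/10⌋ = $3,787; SL = ⌊$23,749/9⌋ = $2,638 → take DB $3,787. Book value $21,462.
Year 3: DB = ⌊$21,462 × 150%/10⌋ = $3,219; SL = ⌊$19,962/8⌋ = $2,495 → take DB $3,219. Book value $18,243.
Year 4: DB = ⌊$18,243 × 150%/10⌋ = $2,736; SL = ⌊$16,743/7⌋ = $2,391 → take DB $2,736. Book value $15,507.
Year 5: DB = ⌊$15,507 × 150%/10⌋ = $2,326; SL = ⌊$14,007/6⌋ = $2,334 → take SL $2,334. Book value $13,173.
Year 6: DB = ⌊$13,173 × 150%/10⌋ = $1,975; SL = ⌊$11,673/5⌋ = $2,334 → take SL $2,334. Book value $10,839.
Year 7: DB = ⌊$10,839 × 150%/10⌋ = $1,625; SL = ⌊$9,339/4⌋ = $2,334 → take SL $2,334. Book value $8,505.
Year 8: DB = ⌊$8,505 × 150%/10⌋ = $1,275; SL = ⌊$7,005/3⌋ = $2,335 → take SL $2,335. Book value $6,170.
Year 9: DB = ⌊$6,170 × 150%/10⌋ = $925; SL = ⌊$4,670/2⌋ = $2,335 → take SL $2,335. Book value $3,835.
Year 10 (final): $3,835 − $1,500 = $2,335. Book value $1,500.

$2,335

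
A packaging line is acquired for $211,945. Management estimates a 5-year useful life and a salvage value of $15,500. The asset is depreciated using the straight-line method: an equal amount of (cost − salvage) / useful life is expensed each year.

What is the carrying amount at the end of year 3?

Depreciable base = $211,945 − $15,500 = $196,445.
Annual expense = $196,445 / 5 = $39,289.
End of year 1: book value $172,656.
End of year 2: book value $133,367.
End of year 3: book value $94,078.

$94,078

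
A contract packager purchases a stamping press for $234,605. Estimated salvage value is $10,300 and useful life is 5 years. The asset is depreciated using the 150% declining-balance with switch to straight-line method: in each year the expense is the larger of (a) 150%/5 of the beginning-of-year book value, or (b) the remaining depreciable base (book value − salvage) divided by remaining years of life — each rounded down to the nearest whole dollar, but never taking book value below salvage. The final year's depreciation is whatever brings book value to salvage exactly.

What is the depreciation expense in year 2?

Depreciable base = $234,605 − $10,300 = $224,305.
Year 1: DB = ⌊$234,605 × 150%/5⌋ = $70,381; SL = ⌊$224,305/5⌋ = $44,861 → take DB $70,381. Book value $164,224.
Year 2: DB = ⌊$164,224 × 150%/5⌋ = $49,267; SL = ⌊$153,924/4⌋ = $38,481 → take DB $49,267. Book value $114,957.

$49,267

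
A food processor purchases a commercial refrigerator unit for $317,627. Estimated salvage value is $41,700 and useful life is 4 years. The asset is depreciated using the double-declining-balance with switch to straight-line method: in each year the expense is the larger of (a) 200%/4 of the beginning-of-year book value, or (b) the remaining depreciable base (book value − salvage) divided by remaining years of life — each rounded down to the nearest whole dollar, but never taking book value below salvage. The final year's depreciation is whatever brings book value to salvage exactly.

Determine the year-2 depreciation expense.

Depreciable base = $317,627 − $41,700 = $275,927.
Year 1: DB = ⌊$317,627 × 200%/4⌋ = $158,813; SL = ⌊$275,927/4⌋ = $68,981 → take DB $158,813. Book value $158,814.
Year 2: DB = ⌊$158,814 × 200%/4⌋ = $79,407; SL = ⌊$117,114/3⌋ = $39,038 → take DB $79,407. Book value $79,407.

$79,407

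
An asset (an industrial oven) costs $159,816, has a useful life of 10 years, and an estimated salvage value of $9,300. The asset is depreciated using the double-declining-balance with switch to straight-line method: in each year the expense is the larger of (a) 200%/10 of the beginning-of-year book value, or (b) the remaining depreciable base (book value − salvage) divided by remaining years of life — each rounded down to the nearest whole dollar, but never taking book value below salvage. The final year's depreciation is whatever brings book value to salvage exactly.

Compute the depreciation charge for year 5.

Depreciable base = $159,816 − $9,300 = $150,516.
Year 1: DB = ⌊$159,816 × 200%/10⌋ = $31,963; SL = ⌊$150,516/10⌋ = $15,051 → take DB $31,963. Book value $127,853.
Year 2: DB = ⌊$127,853 × 200%/10⌋ = $25,570; SL = ⌊$118,553/9⌋ = $13,172 → take DB $25,570. Book value $102,283.
Year 3: DB = ⌊$102,283 × 200%/10⌋ = $20,456; SL = ⌊$92,983/8⌋ = $11,622 → take DB $20,456. Book value $81,827.
Year 4: DB = ⌊$81,827 × 200%/10⌋ = $16,365; SL = ⌊$72,527/7⌋ = $10,361 → take DB $16,365. Book value $65,462.
Year 5: DB = ⌊$65,462 × 200%/10⌋ = $13,092; SL = ⌊$56,162/6⌋ = $9,360 → take DB $13,092. Book value $52,370.

$13,092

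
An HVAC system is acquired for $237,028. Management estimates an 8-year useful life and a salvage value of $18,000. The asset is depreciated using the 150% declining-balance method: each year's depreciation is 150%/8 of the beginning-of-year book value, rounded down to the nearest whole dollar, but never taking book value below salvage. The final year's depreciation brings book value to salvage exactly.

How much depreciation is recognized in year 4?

$23,838

Depreciable base = $237,028 − $18,000 = $219,028.
Year 1: ⌊$237,028 × 150%/8⌋ = $44,442. Book value $192,586.
Year 2: ⌊$192,586 × 150%/8⌋ = $36,109. Book value $156,477.
Year 3: ⌊$156,477 × 150%/8⌋ = $29,339. Book value $127,138.
Year 4: ⌊$127,138 × 150%/8⌋ = $23,838. Book value $103,300.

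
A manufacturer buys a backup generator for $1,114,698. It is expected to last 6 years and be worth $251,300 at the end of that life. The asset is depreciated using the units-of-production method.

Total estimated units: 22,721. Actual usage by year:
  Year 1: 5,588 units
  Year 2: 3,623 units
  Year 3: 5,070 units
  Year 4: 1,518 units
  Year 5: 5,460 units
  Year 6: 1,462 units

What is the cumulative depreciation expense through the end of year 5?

Depreciable base = $1,114,698 − $251,300 = $863,398.
Rate = $863,398 / 22,721 units = $38 per unit.
Year 1: 5,588 × $38 = $212,344. Book value $902,354.
Year 2: 3,623 × $38 = $137,674. Book value $764,680.
Year 3: 5,070 × $38 = $192,660. Book value $572,020.
Year 4: 1,518 × $38 = $57,684. Book value $514,336.
Year 5: 5,460 × $38 = $207,480. Book value $306,856.
Accumulated through year 5 = $1,114,698 − $306,856 = $807,842.

$807,842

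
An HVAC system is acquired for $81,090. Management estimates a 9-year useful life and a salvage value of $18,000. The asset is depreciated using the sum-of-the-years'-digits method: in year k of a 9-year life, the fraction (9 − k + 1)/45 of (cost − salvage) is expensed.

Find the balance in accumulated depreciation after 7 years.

Depreciable base = $81,090 − $18,000 = $63,090.
Sum of the years' digits = 9+8+7+6+5+4+3+2+1 = 45.
Year 1: $63,090 × 9/45 = $12,618. Book value $68,472.
Year 2: $63,090 × 8/45 = $11,216. Book value $57,256.
Year 3: $63,090 × 7/45 = $9,814. Book value $47,442.
Year 4: $63,090 × 6/45 = $8,412. Book value $39,030.
Year 5: $63,090 × 5/45 = $7,010. Book value $32,020.
Year 6: $63,090 × 4/45 = $5,608. Book value $26,412.
Year 7: $63,090 × 3/45 = $4,206. Book value $22,206.
Accumulated through year 7 = $81,090 − $22,206 = $58,884.

$58,884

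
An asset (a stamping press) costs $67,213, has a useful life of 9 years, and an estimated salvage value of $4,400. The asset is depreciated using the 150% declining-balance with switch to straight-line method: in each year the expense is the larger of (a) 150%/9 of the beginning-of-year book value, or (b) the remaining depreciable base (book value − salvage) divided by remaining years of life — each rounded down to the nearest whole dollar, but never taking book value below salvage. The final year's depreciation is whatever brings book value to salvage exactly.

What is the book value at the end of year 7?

Depreciable base = $67,213 − $4,400 = $62,813.
Year 1: DB = ⌊$67,213 × 150%/9⌋ = $11,202; SL = ⌊$62,813/9⌋ = $6,979 → take DB $11,202. Book value $56,011.
Year 2: DB = ⌊$56,011 × 150%/9⌋ = $9,335; SL = ⌊$51,611/8⌋ = $6,451 → take DB $9,335. Book value $46,676.
Year 3: DB = ⌊$46,676 × 150%/9⌋ = $7,779; SL = ⌊$42,276/7⌋ = $6,039 → take DB $7,779. Book value $38,897.
Year 4: DB = ⌊$38,897 × 150%/9⌋ = $6,482; SL = ⌊$34,497/6⌋ = $5,749 → take DB $6,482. Book value $32,415.
Year 5: DB = ⌊$32,415 × 150%/9⌋ = $5,402; SL = ⌊$28,015/5⌋ = $5,603 → take SL $5,603. Book value $26,812.
Year 6: DB = ⌊$26,812 × 150%/9⌋ = $4,468; SL = ⌊$22,412/4⌋ = $5,603 → take SL $5,603. Book value $21,209.
Year 7: DB = ⌊$21,209 × 150%/9⌋ = $3,534; SL = ⌊$16,809/3⌋ = $5,603 → take SL $5,603. Book value $15,606.

$15,606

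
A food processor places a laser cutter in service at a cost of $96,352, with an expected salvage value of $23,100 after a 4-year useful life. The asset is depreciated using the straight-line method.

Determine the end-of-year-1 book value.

Depreciable base = $96,352 − $23,100 = $73,252.
Annual expense = $73,252 / 4 = $18,313.
End of year 1: book value $78,039.

$78,039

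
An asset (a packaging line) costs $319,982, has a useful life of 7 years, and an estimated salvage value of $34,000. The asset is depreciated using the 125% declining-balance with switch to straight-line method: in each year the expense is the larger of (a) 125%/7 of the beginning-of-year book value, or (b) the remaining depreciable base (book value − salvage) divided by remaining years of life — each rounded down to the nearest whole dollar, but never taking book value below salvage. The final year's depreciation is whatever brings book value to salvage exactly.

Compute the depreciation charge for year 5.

Depreciable base = $319,982 − $34,000 = $285,982.
Year 1: DB = ⌊$319,982 × 125%/7⌋ = $57,139; SL = ⌊$285,982/7⌋ = $40,854 → take DB $57,139. Book value $262,843.
Year 2: DB = ⌊$262,843 × 125%/7⌋ = $46,936; SL = ⌊$228,843/6⌋ = $38,140 → take DB $46,936. Book value $215,907.
Year 3: DB = ⌊$215,907 × 125%/7⌋ = $38,554; SL = ⌊$181,907/5⌋ = $36,381 → take DB $38,554. Book value $177,353.
Year 4: DB = ⌊$177,353 × 125%/7⌋ = $31,670; SL = ⌊$143,353/4⌋ = $35,838 → take SL $35,838. Book value $141,515.
Year 5: DB = ⌊$141,515 × 125%/7⌋ = $25,270; SL = ⌊$107,515/3⌋ = $35,838 → take SL $35,838. Book value $105,677.

$35,838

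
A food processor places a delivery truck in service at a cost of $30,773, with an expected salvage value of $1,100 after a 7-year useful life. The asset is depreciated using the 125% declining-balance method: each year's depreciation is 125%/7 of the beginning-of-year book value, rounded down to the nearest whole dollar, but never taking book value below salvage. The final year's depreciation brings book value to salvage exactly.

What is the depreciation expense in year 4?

Depreciable base = $30,773 − $1,100 = $29,673.
Year 1: ⌊$30,773 × 125%/7⌋ = $5,495. Book value $25,278.
Year 2: ⌊$25,278 × 125%/7⌋ = $4,513. Book value $20,765.
Year 3: ⌊$20,765 × 125%/7⌋ = $3,708. Book value $17,057.
Year 4: ⌊$17,057 × 125%/7⌋ = $3,045. Book value $14,012.

$3,045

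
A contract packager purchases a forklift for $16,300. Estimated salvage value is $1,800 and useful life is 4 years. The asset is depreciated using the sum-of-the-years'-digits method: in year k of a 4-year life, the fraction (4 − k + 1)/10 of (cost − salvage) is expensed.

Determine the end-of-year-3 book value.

$3,250

Depreciable base = $16,300 − $1,800 = $14,500.
Sum of the years' digits = 4+3+2+1 = 10.
Year 1: $14,500 × 4/10 = $5,800. Book value $10,500.
Year 2: $14,500 × 3/10 = $4,350. Book value $6,150.
Year 3: $14,500 × 2/10 = $2,900. Book value $3,250.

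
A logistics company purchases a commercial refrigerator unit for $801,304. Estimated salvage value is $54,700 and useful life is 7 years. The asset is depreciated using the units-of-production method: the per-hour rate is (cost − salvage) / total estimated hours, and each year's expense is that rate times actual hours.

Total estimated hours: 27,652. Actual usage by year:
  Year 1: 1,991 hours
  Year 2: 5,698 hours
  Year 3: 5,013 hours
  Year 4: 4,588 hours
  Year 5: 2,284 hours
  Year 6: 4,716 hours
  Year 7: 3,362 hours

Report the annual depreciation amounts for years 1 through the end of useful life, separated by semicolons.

$53,757; $153,846; $135,351; $123,876; $61,668; $127,332; $90,774

Depreciable base = $801,304 − $54,700 = $746,604.
Rate = $746,604 / 27,652 hours = $27 per hour.
Year 1: 1,991 × $27 = $53,757. Book value $747,547.
Year 2: 5,698 × $27 = $153,846. Book value $593,701.
Year 3: 5,013 × $27 = $135,351. Book value $458,350.
Year 4: 4,588 × $27 = $123,876. Book value $334,474.
Year 5: 2,284 × $27 = $61,668. Book value $272,806.
Year 6: 4,716 × $27 = $127,332. Book value $145,474.
Year 7: 3,362 × $27 = $90,774. Book value $54,700.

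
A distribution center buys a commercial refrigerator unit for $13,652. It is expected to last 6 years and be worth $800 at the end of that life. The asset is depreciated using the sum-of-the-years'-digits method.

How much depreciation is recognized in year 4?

Depreciable base = $13,652 − $800 = $12,852.
Sum of the years' digits = 6+5+4+3+2+1 = 21.
Year 1: $12,852 × 6/21 = $3,672. Book value $9,980.
Year 2: $12,852 × 5/21 = $3,060. Book value $6,920.
Year 3: $12,852 × 4/21 = $2,448. Book value $4,472.
Year 4: $12,852 × 3/21 = $1,836. Book value $2,636.

$1,836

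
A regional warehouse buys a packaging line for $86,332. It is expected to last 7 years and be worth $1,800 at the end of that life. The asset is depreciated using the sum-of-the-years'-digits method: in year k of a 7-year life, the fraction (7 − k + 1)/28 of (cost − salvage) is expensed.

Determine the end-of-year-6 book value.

Depreciable base = $86,332 − $1,800 = $84,532.
Sum of the years' digits = 7+6+5+4+3+2+1 = 28.
Year 1: $84,532 × 7/28 = $21,133. Book value $65,199.
Year 2: $84,532 × 6/28 = $18,114. Book value $47,085.
Year 3: $84,532 × 5/28 = $15,095. Book value $31,990.
Year 4: $84,532 × 4/28 = $12,076. Book value $19,914.
Year 5: $84,532 × 3/28 = $9,057. Book value $10,857.
Year 6: $84,532 × 2/28 = $6,038. Book value $4,819.

$4,819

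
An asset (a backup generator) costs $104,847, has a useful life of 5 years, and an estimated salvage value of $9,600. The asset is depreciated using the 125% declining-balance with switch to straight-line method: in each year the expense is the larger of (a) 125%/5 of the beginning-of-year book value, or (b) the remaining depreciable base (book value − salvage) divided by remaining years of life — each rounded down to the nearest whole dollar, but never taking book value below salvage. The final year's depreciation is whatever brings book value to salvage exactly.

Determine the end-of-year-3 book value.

Depreciable base = $104,847 − $9,600 = $95,247.
Year 1: DB = ⌊$104,847 × 125%/5⌋ = $26,211; SL = ⌊$95,247/5⌋ = $19,049 → take DB $26,211. Book value $78,636.
Year 2: DB = ⌊$78,636 × 125%/5⌋ = $19,659; SL = ⌊$69,036/4⌋ = $17,259 → take DB $19,659. Book value $58,977.
Year 3: DB = ⌊$58,977 × 125%/5⌋ = $14,744; SL = ⌊$49,377/3⌋ = $16,459 → take SL $16,459. Book value $42,518.

$42,518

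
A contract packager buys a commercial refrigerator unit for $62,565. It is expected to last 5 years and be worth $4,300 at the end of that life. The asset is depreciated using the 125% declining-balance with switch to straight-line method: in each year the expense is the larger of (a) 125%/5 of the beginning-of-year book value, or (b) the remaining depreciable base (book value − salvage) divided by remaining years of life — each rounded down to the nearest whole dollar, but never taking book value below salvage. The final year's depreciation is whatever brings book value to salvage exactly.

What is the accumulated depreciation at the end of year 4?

$47,967

Depreciable base = $62,565 − $4,300 = $58,265.
Year 1: DB = ⌊$62,565 × 125%/5⌋ = $15,641; SL = ⌊$58,265/5⌋ = $11,653 → take DB $15,641. Book value $46,924.
Year 2: DB = ⌊$46,924 × 125%/5⌋ = $11,731; SL = ⌊$42,624/4⌋ = $10,656 → take DB $11,731. Book value $35,193.
Year 3: DB = ⌊$35,193 × 125%/5⌋ = $8,798; SL = ⌊$30,893/3⌋ = $10,297 → take SL $10,297. Book value $24,896.
Year 4: DB = ⌊$24,896 × 125%/5⌋ = $6,224; SL = ⌊$20,596/2⌋ = $10,298 → take SL $10,298. Book value $14,598.
Accumulated through year 4 = $62,565 − $14,598 = $47,967.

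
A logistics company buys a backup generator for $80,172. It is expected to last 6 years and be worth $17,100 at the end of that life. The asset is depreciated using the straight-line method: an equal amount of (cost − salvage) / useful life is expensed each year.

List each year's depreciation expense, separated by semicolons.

Depreciable base = $80,172 − $17,100 = $63,072.
Annual expense = $63,072 / 6 = $10,512.
End of year 1: book value $69,660.
End of year 2: book value $59,148.
End of year 3: book value $48,636.
End of year 4: book value $38,124.
End of year 5: book value $27,612.
End of year 6: book value $17,100.

$10,512; $10,512; $10,512; $10,512; $10,512; $10,512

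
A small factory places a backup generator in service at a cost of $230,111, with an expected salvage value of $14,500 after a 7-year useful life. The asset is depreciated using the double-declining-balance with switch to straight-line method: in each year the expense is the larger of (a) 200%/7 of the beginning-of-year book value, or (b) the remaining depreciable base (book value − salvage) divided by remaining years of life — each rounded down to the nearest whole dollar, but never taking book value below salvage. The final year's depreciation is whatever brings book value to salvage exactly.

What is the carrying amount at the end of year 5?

$42,786

Depreciable base = $230,111 − $14,500 = $215,611.
Year 1: DB = ⌊$230,111 × 200%/7⌋ = $65,746; SL = ⌊$215,611/7⌋ = $30,801 → take DB $65,746. Book value $164,365.
Year 2: DB = ⌊$164,365 × 200%/7⌋ = $46,961; SL = ⌊$149,865/6⌋ = $24,977 → take DB $46,961. Book value $117,404.
Year 3: DB = ⌊$117,404 × 200%/7⌋ = $33,544; SL = ⌊$102,904/5⌋ = $20,580 → take DB $33,544. Book value $83,860.
Year 4: DB = ⌊$83,860 × 200%/7⌋ = $23,960; SL = ⌊$69,360/4⌋ = $17,340 → take DB $23,960. Book value $59,900.
Year 5: DB = ⌊$59,900 × 200%/7⌋ = $17,114; SL = ⌊$45,400/3⌋ = $15,133 → take DB $17,114. Book value $42,786.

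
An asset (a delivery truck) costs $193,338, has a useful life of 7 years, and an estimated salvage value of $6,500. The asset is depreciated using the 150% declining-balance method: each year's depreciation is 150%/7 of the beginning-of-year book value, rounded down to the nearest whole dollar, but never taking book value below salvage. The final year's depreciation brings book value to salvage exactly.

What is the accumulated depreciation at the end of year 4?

Depreciable base = $193,338 − $6,500 = $186,838.
Year 1: ⌊$193,338 × 150%/7⌋ = $41,429. Book value $151,909.
Year 2: ⌊$151,909 × 150%/7⌋ = $32,551. Book value $119,358.
Year 3: ⌊$119,358 × 150%/7⌋ = $25,576. Book value $93,782.
Year 4: ⌊$93,782 × 150%/7⌋ = $20,096. Book value $73,686.
Accumulated through year 4 = $193,338 − $73,686 = $119,652.

$119,652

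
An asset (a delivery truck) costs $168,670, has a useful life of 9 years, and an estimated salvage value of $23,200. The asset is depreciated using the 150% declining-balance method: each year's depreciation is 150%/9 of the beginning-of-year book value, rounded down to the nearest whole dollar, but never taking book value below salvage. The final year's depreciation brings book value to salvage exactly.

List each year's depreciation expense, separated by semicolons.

$28,111; $23,426; $19,522; $16,268; $13,557; $11,297; $9,414; $7,845; $16,030

Depreciable base = $168,670 − $23,200 = $145,470.
Year 1: ⌊$168,670 × 150%/9⌋ = $28,111. Book value $140,559.
Year 2: ⌊$140,559 × 150%/9⌋ = $23,426. Book value $117,133.
Year 3: ⌊$117,133 × 150%/9⌋ = $19,522. Book value $97,611.
Year 4: ⌊$97,611 × 150%/9⌋ = $16,268. Book value $81,343.
Year 5: ⌊$81,343 × 150%/9⌋ = $13,557. Book value $67,786.
Year 6: ⌊$67,786 × 150%/9⌋ = $11,297. Book value $56,489.
Year 7: ⌊$56,489 × 150%/9⌋ = $9,414. Book value $47,075.
Year 8: ⌊$47,075 × 150%/9⌋ = $7,845. Book value $39,230.
Year 9 (final): $39,230 − $23,200 = $16,030. Book value $23,200.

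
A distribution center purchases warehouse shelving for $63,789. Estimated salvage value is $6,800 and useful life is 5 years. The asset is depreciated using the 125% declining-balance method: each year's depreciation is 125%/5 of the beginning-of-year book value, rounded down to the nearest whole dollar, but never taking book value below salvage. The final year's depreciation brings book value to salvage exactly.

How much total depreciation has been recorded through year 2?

$27,907

Depreciable base = $63,789 − $6,800 = $56,989.
Year 1: ⌊$63,789 × 125%/5⌋ = $15,947. Book value $47,842.
Year 2: ⌊$47,842 × 125%/5⌋ = $11,960. Book value $35,882.
Accumulated through year 2 = $63,789 − $35,882 = $27,907.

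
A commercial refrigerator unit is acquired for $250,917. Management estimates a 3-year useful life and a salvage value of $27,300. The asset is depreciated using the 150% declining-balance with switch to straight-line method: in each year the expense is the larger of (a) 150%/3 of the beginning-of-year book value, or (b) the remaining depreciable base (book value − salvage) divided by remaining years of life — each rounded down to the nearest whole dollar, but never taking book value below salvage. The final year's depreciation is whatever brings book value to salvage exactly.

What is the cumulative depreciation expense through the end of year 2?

$188,187

Depreciable base = $250,917 − $27,300 = $223,617.
Year 1: DB = ⌊$250,917 × 150%/3⌋ = $125,458; SL = ⌊$223,617/3⌋ = $74,539 → take DB $125,458. Book value $125,459.
Year 2: DB = ⌊$125,459 × 150%/3⌋ = $62,729; SL = ⌊$98,159/2⌋ = $49,079 → take DB $62,729. Book value $62,730.
Accumulated through year 2 = $250,917 − $62,730 = $188,187.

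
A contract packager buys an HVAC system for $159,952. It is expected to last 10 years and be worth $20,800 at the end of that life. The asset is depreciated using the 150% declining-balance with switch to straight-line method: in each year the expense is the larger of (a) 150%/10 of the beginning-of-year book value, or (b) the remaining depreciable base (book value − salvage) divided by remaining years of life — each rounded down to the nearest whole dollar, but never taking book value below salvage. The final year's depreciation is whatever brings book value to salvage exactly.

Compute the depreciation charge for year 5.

$12,524

Depreciable base = $159,952 − $20,800 = $139,152.
Year 1: DB = ⌊$159,952 × 150%/10⌋ = $23,992; SL = ⌊$139,152/10⌋ = $13,915 → take DB $23,992. Book value $135,960.
Year 2: DB = ⌊$135,960 × 150%/10⌋ = $20,394; SL = ⌊$115,160/9⌋ = $12,795 → take DB $20,394. Book value $115,566.
Year 3: DB = ⌊$115,566 × 150%/10⌋ = $17,334; SL = ⌊$94,766/8⌋ = $11,845 → take DB $17,334. Book value $98,232.
Year 4: DB = ⌊$98,232 × 150%/10⌋ = $14,734; SL = ⌊$77,432/7⌋ = $11,061 → take DB $14,734. Book value $83,498.
Year 5: DB = ⌊$83,498 × 150%/10⌋ = $12,524; SL = ⌊$62,698/6⌋ = $10,449 → take DB $12,524. Book value $70,974.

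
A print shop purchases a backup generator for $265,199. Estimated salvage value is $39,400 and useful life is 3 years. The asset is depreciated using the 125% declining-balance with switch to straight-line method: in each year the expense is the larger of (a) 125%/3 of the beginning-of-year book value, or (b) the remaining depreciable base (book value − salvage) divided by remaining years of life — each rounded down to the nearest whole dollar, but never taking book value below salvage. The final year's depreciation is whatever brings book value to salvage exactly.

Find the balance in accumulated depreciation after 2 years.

Depreciable base = $265,199 − $39,400 = $225,799.
Year 1: DB = ⌊$265,199 × 125%/3⌋ = $110,499; SL = ⌊$225,799/3⌋ = $75,266 → take DB $110,499. Book value $154,700.
Year 2: DB = ⌊$154,700 × 125%/3⌋ = $64,458; SL = ⌊$115,300/2⌋ = $57,650 → take DB $64,458. Book value $90,242.
Accumulated through year 2 = $265,199 − $90,242 = $174,957.

$174,957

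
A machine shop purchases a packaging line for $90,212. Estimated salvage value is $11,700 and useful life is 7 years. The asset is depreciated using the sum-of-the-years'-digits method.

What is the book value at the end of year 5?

$20,112

Depreciable base = $90,212 − $11,700 = $78,512.
Sum of the years' digits = 7+6+5+4+3+2+1 = 28.
Year 1: $78,512 × 7/28 = $19,628. Book value $70,584.
Year 2: $78,512 × 6/28 = $16,824. Book value $53,760.
Year 3: $78,512 × 5/28 = $14,020. Book value $39,740.
Year 4: $78,512 × 4/28 = $11,216. Book value $28,524.
Year 5: $78,512 × 3/28 = $8,412. Book value $20,112.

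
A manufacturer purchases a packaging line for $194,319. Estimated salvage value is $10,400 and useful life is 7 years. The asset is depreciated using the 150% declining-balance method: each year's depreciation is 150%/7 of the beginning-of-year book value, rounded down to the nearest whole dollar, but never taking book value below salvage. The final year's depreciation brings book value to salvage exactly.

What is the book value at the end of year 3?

$94,257

Depreciable base = $194,319 − $10,400 = $183,919.
Year 1: ⌊$194,319 × 150%/7⌋ = $41,639. Book value $152,680.
Year 2: ⌊$152,680 × 150%/7⌋ = $32,717. Book value $119,963.
Year 3: ⌊$119,963 × 150%/7⌋ = $25,706. Book value $94,257.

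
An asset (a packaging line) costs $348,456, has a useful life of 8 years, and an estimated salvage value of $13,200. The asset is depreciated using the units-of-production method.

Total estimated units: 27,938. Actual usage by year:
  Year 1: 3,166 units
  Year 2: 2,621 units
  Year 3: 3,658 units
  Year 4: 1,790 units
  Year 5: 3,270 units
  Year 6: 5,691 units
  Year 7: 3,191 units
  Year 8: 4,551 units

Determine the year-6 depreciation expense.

$68,292

Depreciable base = $348,456 − $13,200 = $335,256.
Rate = $335,256 / 27,938 units = $12 per unit.
Year 1: 3,166 × $12 = $37,992. Book value $310,464.
Year 2: 2,621 × $12 = $31,452. Book value $279,012.
Year 3: 3,658 × $12 = $43,896. Book value $235,116.
Year 4: 1,790 × $12 = $21,480. Book value $213,636.
Year 5: 3,270 × $12 = $39,240. Book value $174,396.
Year 6: 5,691 × $12 = $68,292. Book value $106,104.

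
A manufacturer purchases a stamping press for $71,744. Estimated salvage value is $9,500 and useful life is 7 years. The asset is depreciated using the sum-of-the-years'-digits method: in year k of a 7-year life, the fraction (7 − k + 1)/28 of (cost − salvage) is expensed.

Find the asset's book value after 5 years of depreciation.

Depreciable base = $71,744 − $9,500 = $62,244.
Sum of the years' digits = 7+6+5+4+3+2+1 = 28.
Year 1: $62,244 × 7/28 = $15,561. Book value $56,183.
Year 2: $62,244 × 6/28 = $13,338. Book value $42,845.
Year 3: $62,244 × 5/28 = $11,115. Book value $31,730.
Year 4: $62,244 × 4/28 = $8,892. Book value $22,838.
Year 5: $62,244 × 3/28 = $6,669. Book value $16,169.

$16,169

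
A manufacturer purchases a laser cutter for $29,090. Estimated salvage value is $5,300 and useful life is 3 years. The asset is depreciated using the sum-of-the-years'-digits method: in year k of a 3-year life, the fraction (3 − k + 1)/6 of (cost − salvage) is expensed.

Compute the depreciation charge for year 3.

Depreciable base = $29,090 − $5,300 = $23,790.
Sum of the years' digits = 3+2+1 = 6.
Year 1: $23,790 × 3/6 = $11,895. Book value $17,195.
Year 2: $23,790 × 2/6 = $7,930. Book value $9,265.
Year 3: $23,790 × 1/6 = $3,965. Book value $5,300.

$3,965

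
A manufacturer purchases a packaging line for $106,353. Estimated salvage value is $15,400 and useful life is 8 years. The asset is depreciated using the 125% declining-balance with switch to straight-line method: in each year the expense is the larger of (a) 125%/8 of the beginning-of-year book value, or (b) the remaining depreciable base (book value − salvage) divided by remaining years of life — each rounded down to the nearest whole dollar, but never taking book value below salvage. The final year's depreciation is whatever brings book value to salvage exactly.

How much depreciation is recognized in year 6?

$9,626

Depreciable base = $106,353 − $15,400 = $90,953.
Year 1: DB = ⌊$106,353 × 125%/8⌋ = $16,617; SL = ⌊$90,953/8⌋ = $11,369 → take DB $16,617. Book value $89,736.
Year 2: DB = ⌊$89,736 × 125%/8⌋ = $14,021; SL = ⌊$74,336/7⌋ = $10,619 → take DB $14,021. Book value $75,715.
Year 3: DB = ⌊$75,715 × 125%/8⌋ = $11,830; SL = ⌊$60,315/6⌋ = $10,052 → take DB $11,830. Book value $63,885.
Year 4: DB = ⌊$63,885 × 125%/8⌋ = $9,982; SL = ⌊$48,485/5⌋ = $9,697 → take DB $9,982. Book value $53,903.
Year 5: DB = ⌊$53,903 × 125%/8⌋ = $8,422; SL = ⌊$38,503/4⌋ = $9,625 → take SL $9,625. Book value $44,278.
Year 6: DB = ⌊$44,278 × 125%/8⌋ = $6,918; SL = ⌊$28,878/3⌋ = $9,626 → take SL $9,626. Book value $34,652.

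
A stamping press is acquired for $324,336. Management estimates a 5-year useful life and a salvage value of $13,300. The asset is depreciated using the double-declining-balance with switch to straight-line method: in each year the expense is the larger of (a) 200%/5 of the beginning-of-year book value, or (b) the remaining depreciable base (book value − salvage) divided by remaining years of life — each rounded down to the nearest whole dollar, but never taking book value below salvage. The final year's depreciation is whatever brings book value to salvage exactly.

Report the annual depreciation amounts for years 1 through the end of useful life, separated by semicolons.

$129,734; $77,840; $46,704; $28,379; $28,379

Depreciable base = $324,336 − $13,300 = $311,036.
Year 1: DB = ⌊$324,336 × 200%/5⌋ = $129,734; SL = ⌊$311,036/5⌋ = $62,207 → take DB $129,734. Book value $194,602.
Year 2: DB = ⌊$194,602 × 200%/5⌋ = $77,840; SL = ⌊$181,302/4⌋ = $45,325 → take DB $77,840. Book value $116,762.
Year 3: DB = ⌊$116,762 × 200%/5⌋ = $46,704; SL = ⌊$103,462/3⌋ = $34,487 → take DB $46,704. Book value $70,058.
Year 4: DB = ⌊$70,058 × 200%/5⌋ = $28,023; SL = ⌊$56,758/2⌋ = $28,379 → take SL $28,379. Book value $41,679.
Year 5 (final): $41,679 − $13,300 = $28,379. Book value $13,300.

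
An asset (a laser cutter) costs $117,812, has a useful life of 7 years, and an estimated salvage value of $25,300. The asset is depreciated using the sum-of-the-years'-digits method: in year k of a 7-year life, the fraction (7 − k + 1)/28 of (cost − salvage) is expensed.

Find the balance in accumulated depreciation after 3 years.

$59,472

Depreciable base = $117,812 − $25,300 = $92,512.
Sum of the years' digits = 7+6+5+4+3+2+1 = 28.
Year 1: $92,512 × 7/28 = $23,128. Book value $94,684.
Year 2: $92,512 × 6/28 = $19,824. Book value $74,860.
Year 3: $92,512 × 5/28 = $16,520. Book value $58,340.
Accumulated through year 3 = $117,812 − $58,340 = $59,472.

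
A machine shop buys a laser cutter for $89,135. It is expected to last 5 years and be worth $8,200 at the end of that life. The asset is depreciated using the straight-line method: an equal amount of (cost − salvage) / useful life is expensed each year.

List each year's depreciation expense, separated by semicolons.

Depreciable base = $89,135 − $8,200 = $80,935.
Annual expense = $80,935 / 5 = $16,187.
End of year 1: book value $72,948.
End of year 2: book value $56,761.
End of year 3: book value $40,574.
End of year 4: book value $24,387.
End of year 5: book value $8,200.

$16,187; $16,187; $16,187; $16,187; $16,187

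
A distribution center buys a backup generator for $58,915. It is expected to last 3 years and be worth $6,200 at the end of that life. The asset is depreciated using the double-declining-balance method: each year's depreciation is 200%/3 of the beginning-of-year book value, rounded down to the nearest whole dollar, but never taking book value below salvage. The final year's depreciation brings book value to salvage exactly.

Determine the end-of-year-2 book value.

Depreciable base = $58,915 − $6,200 = $52,715.
Year 1: ⌊$58,915 × 200%/3⌋ = $39,276. Book value $19,639.
Year 2: ⌊$19,639 × 200%/3⌋ = $13,092. Book value $6,547.

$6,547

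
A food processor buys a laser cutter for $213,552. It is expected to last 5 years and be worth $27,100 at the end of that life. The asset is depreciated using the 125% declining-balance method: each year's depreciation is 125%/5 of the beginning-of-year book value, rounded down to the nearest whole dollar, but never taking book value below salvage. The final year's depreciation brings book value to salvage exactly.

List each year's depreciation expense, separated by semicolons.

Depreciable base = $213,552 − $27,100 = $186,452.
Year 1: ⌊$213,552 × 125%/5⌋ = $53,388. Book value $160,164.
Year 2: ⌊$160,164 × 125%/5⌋ = $40,041. Book value $120,123.
Year 3: ⌊$120,123 × 125%/5⌋ = $30,030. Book value $90,093.
Year 4: ⌊$90,093 × 125%/5⌋ = $22,523. Book value $67,570.
Year 5 (final): $67,570 − $27,100 = $40,470. Book value $27,100.

$53,388; $40,041; $30,030; $22,523; $40,470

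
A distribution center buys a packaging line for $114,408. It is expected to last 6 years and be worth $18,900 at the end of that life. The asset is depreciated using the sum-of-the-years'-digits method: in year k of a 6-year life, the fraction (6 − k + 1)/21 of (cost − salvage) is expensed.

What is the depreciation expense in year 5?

Depreciable base = $114,408 − $18,900 = $95,508.
Sum of the years' digits = 6+5+4+3+2+1 = 21.
Year 1: $95,508 × 6/21 = $27,288. Book value $87,120.
Year 2: $95,508 × 5/21 = $22,740. Book value $64,380.
Year 3: $95,508 × 4/21 = $18,192. Book value $46,188.
Year 4: $95,508 × 3/21 = $13,644. Book value $32,544.
Year 5: $95,508 × 2/21 = $9,096. Book value $23,448.

$9,096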